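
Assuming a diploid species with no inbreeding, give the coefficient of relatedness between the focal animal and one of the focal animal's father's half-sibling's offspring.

Each parent–offspring link contributes a factor of 1/2, and independent paths through distinct common ancestors add.
Half first cousins share one grandparent — one path of length 4: r = (1/2)^4 = 1/16.

0.0625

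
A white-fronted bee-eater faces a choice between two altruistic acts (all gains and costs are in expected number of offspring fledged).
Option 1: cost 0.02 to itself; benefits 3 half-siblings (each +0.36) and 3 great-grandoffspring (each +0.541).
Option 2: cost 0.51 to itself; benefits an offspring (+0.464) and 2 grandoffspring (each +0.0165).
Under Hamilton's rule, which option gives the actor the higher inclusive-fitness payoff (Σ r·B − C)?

Option 1: r to a half-sibling = 0.25.
Option 1: r to a great-grandoffspring = 0.125.
Option 1: Σ r·B − C = (3·0.25·0.36 + 3·0.125·0.541) − 0.02 = 0.452875.
Option 2: r to an offspring = 0.5.
Option 2: r to a grandoffspring = 0.25.
Option 2: Σ r·B − C = (1·0.5·0.464 + 2·0.25·0.0165) − 0.51 = -0.26975.
Option 1 has the higher net inclusive-fitness payoff.

Option 1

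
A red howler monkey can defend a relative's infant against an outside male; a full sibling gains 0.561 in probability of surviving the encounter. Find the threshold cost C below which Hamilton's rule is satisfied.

0.2805

r to a full sibling = 0.5 (full sibs share both parents — two paths of length 2: r = 2·(1/2)^2 = 1/2).
Hamilton's rule: n·r·B > C, so the trait is favored while C < n·r·B = 1·0.5·0.561 = 0.2805.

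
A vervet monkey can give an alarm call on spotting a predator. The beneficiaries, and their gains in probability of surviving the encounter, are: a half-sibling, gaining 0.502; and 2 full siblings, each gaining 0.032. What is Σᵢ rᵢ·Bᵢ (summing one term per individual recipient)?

r to a half-sibling = 0.25 (half-sibs share one parent — one path of length 2: r = (1/2)^2 = 1/4).
r to a full sibling = 0.5 (full sibs share both parents — two paths of length 2: r = 2·(1/2)^2 = 1/2).
Summing one r·B term per recipient: 1·0.25·0.502 + 2·0.5·0.032 = 0.1575.

0.1575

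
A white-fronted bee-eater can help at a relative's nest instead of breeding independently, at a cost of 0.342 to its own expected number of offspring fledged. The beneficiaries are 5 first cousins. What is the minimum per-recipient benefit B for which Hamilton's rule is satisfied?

r to a first cousin = 1/8 (first cousins share one grandparent pair — two paths of length 4: r = 2·(1/2)^4 = 1/8).
Hamilton's rule with n recipients of equal r: n·r·B > C, so B > C/(n·r) = 0.342/(5·0.125) = 0.5472.

0.5472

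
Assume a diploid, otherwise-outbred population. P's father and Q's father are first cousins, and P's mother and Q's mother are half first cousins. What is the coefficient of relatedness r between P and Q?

0.046875

Independent pedigree routes through distinct common ancestors add.
P and Q are related in two ways: second cousins through their fathers (r = 1/32) and half second cousins through their mothers (r = 1/64).
r = 1/32 + 1/64 = 0.046875.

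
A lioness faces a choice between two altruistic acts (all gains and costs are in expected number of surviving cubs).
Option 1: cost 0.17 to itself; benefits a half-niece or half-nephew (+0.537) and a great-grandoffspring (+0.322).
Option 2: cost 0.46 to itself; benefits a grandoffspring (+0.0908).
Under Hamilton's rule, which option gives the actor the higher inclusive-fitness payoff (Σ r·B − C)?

Option 1

Option 1: r to a half-niece or half-nephew = 0.125.
Option 1: r to a great-grandoffspring = 0.125.
Option 1: Σ r·B − C = (1·0.125·0.537 + 1·0.125·0.322) − 0.17 = -0.062625.
Option 2: r to a grandoffspring = 0.25.
Option 2: Σ r·B − C = (1·0.25·0.0908) − 0.46 = -0.4373.
Option 1 has the higher net inclusive-fitness payoff.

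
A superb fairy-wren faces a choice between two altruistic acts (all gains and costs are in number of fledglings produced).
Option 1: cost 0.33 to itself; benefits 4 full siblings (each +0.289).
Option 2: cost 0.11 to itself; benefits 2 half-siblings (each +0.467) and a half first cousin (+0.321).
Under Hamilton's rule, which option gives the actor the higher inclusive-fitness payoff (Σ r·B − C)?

Option 1: r to a full sibling = 0.5.
Option 1: Σ r·B − C = (4·0.5·0.289) − 0.33 = 0.248.
Option 2: r to a half-sibling = 0.25.
Option 2: r to a half first cousin = 0.0625.
Option 2: Σ r·B − C = (2·0.25·0.467 + 1·0.0625·0.321) − 0.11 = 0.1435625.
Option 1 has the higher net inclusive-fitness payoff.

Option 1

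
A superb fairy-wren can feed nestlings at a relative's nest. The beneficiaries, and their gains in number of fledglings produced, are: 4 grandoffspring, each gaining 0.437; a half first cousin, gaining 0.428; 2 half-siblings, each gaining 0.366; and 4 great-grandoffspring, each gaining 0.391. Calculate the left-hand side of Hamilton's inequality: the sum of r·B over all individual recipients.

r to a grandoffspring = 1/4 (two parent–offspring links: r = (1/2)^2 = 1/4).
r to a half first cousin = 0.0625 (half first cousins share one grandparent — one path of length 4: r = (1/2)^4 = 1/16).
r to a half-sibling = 0.25 (half-sibs share one parent — one path of length 2: r = (1/2)^2 = 1/4).
r to a great-grandoffspring = 1/8 (three parent–offspring links: r = (1/2)^3 = 1/8).
Summing one r·B term per recipient: 4·0.25·0.437 + 1·0.0625·0.428 + 2·0.25·0.366 + 4·0.125·0.391 = 0.84225.

0.84225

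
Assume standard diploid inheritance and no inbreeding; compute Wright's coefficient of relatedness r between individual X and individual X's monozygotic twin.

Each parent–offspring link contributes a factor of 1/2, and independent paths through distinct common ancestors add.
Monozygotic twins share every allele identical by descent: r = 1.

1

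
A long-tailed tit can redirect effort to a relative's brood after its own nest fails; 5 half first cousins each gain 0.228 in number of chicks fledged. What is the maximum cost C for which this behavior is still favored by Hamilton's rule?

r to a half first cousin = 1/16 (half first cousins share one grandparent — one path of length 4: r = (1/2)^4 = 1/16).
Hamilton's rule: n·r·B > C, so the trait is favored while C < n·r·B = 5·0.0625·0.228 = 0.07125.

0.07125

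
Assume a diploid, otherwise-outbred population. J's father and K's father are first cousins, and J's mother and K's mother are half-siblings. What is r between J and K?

Independent pedigree routes through distinct common ancestors add.
J and K are related in two ways: second cousins through their fathers (r = 1/32) and half first cousins through their mothers (r = 1/16).
r = 1/32 + 1/16 = 0.09375.

0.09375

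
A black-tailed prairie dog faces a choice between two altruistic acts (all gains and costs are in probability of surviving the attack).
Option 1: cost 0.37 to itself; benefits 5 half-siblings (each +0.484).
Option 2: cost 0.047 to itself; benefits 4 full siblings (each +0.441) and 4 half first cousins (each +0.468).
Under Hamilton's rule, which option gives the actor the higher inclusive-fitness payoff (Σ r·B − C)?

Option 2

Option 1: r to a half-sibling = 0.25.
Option 1: Σ r·B − C = (5·0.25·0.484) − 0.37 = 0.235.
Option 2: r to a full sibling = 0.5.
Option 2: r to a half first cousin = 0.0625.
Option 2: Σ r·B − C = (4·0.5·0.441 + 4·0.0625·0.468) − 0.047 = 0.952.
Option 2 has the higher net inclusive-fitness payoff.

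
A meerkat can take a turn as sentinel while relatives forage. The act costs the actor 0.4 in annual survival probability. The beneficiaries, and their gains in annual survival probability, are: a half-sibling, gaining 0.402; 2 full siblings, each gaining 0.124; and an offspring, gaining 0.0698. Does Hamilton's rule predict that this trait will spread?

Hamilton's rule: the trait is favored when the sum of r·B over every recipient exceeds the actor's cost C.
r to a half-sibling = 0.25 (half-sibs share one parent — one path of length 2: r = (1/2)^2 = 1/4).
r to a full sibling = 1/2 (full sibs share both parents — two paths of length 2: r = 2·(1/2)^2 = 1/2).
r to an offspring = 1/2 (one parent–offspring link: r = (1/2)^1 = 1/2).
Summing one r·B term per recipient: 1·0.25·0.402 + 2·0.5·0.124 + 1·0.5·0.0698 = 0.2594.
0.2594 < 0.4: the indirect benefit is less than the cost.

No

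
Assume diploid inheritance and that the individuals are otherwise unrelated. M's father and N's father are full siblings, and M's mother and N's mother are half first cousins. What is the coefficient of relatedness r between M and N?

0.140625

With two independent routes of shared ancestry, r is the sum of the two contributions.
M and N are related in two ways: first cousins through their fathers (r = 1/8) and half second cousins through their mothers (r = 1/64).
r = 1/8 + 1/64 = 0.140625.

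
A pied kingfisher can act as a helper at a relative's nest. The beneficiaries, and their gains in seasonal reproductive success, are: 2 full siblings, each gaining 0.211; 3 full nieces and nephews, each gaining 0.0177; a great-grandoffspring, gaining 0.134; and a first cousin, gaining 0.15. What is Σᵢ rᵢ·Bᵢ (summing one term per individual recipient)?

0.259775

r to a full sibling = 0.5 (full sibs share both parents — two paths of length 2: r = 2·(1/2)^2 = 1/2).
r to a full niece or nephew = 0.25 (full aunt/uncle↔niece/nephew: two paths of length 3 through the shared grandparent pair: r = 2·(1/2)^3 = 1/4).
r to a great-grandoffspring = 1/8 (three parent–offspring links: r = (1/2)^3 = 1/8).
r to a first cousin = 1/8 (first cousins share one grandparent pair — two paths of length 4: r = 2·(1/2)^4 = 1/8).
Summing one r·B term per recipient: 2·0.5·0.211 + 3·0.25·0.0177 + 1·0.125·0.134 + 1·0.125·0.15 = 0.259775.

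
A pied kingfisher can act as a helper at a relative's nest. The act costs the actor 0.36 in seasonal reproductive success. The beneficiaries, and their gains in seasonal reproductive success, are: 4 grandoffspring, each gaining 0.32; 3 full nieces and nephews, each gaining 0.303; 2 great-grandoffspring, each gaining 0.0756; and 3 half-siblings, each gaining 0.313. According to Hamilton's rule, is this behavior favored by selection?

Yes

Hamilton's rule: the trait is favored when the sum of r·B over every recipient exceeds the actor's cost C.
r to a grandoffspring = 1/4 (two parent–offspring links: r = (1/2)^2 = 1/4).
r to a full niece or nephew = 0.25 (full aunt/uncle↔niece/nephew: two paths of length 3 through the shared grandparent pair: r = 2·(1/2)^3 = 1/4).
r to a great-grandoffspring = 1/8 (three parent–offspring links: r = (1/2)^3 = 1/8).
r to a half-sibling = 1/4 (half-sibs share one parent — one path of length 2: r = (1/2)^2 = 1/4).
Summing one r·B term per recipient: 4·0.25·0.32 + 3·0.25·0.303 + 2·0.125·0.0756 + 3·0.25·0.313 = 0.8009.
0.8009 > 0.36: the indirect benefit exceeds the cost.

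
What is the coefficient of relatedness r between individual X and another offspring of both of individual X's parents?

Each parent–offspring link contributes a factor of 1/2, and independent paths through distinct common ancestors add.
Full sibs share both parents — two paths of length 2: r = 2·(1/2)^2 = 1/2.

0.5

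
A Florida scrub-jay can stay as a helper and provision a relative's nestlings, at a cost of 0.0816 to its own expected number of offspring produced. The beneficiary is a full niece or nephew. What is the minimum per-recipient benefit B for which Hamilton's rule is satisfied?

0.3264

r to a full niece or nephew = 1/4 (full aunt/uncle↔niece/nephew: two paths of length 3 through the shared grandparent pair: r = 2·(1/2)^3 = 1/4).
Hamilton's rule with n recipients of equal r: n·r·B > C, so B > C/(n·r) = 0.0816/(1·0.25) = 0.3264.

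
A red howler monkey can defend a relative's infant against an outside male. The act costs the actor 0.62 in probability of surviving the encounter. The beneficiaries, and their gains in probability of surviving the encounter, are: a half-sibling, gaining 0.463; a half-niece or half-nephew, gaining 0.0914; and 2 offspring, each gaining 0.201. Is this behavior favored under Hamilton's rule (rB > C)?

Hamilton's rule: the trait is favored when the sum of r·B over every recipient exceeds the actor's cost C.
r to a half-sibling = 1/4 (half-sibs share one parent — one path of length 2: r = (1/2)^2 = 1/4).
r to a half-niece or half-nephew = 0.125 (half-aunt/uncle↔niece/nephew: one path of length 3: r = (1/2)^3 = 1/8).
r to an offspring = 0.5 (one parent–offspring link: r = (1/2)^1 = 1/2).
Summing one r·B term per recipient: 1·0.25·0.463 + 1·0.125·0.0914 + 2·0.5·0.201 = 0.328175.
0.328175 < 0.62: the indirect benefit is less than the cost.

No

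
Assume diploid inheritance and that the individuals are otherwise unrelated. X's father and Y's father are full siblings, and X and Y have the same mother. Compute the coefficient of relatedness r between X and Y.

0.375

Independent pedigree routes through distinct common ancestors add.
X and Y are related in two ways: first cousins through their fathers (r = 1/8) and half-sibs through their shared mother (r = 1/4).
r = 1/8 + 1/4 = 0.375.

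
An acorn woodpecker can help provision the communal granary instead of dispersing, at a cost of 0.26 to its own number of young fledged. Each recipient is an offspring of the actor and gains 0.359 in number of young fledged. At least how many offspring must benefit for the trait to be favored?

r to an offspring = 0.5 (one parent–offspring link: r = (1/2)^1 = 1/2).
Hamilton's rule: n·r·B > C  ⇒  n > C/(r·B) = 0.26/(0.5·0.359) = 1.448.
The smallest integer exceeding 1.448 is 2.

2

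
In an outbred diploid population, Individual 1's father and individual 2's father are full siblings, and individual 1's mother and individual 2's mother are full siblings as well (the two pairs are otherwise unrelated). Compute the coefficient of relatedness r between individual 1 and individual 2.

0.25

Independent pedigree routes through distinct common ancestors add.
Individual 1 and individual 2 are related in two ways: first cousins through their fathers (r = 1/8) and first cousins through their mothers (r = 1/8) — i.e. double first cousins.
r = 1/8 + 1/8 = 0.25.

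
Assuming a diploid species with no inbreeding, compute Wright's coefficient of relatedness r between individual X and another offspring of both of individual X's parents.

0.5

Each parent–offspring link contributes a factor of 1/2, and independent paths through distinct common ancestors add.
Full sibs share both parents — two paths of length 2: r = 2·(1/2)^2 = 1/2.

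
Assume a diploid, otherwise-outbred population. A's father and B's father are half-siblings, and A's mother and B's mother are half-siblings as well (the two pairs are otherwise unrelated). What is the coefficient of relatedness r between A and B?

Independent pedigree routes through distinct common ancestors add.
A and B are related in two ways: half first cousins through their fathers (r = 1/16) and half first cousins through their mothers (r = 1/16).
r = 1/16 + 1/16 = 1/8 = 0.125.

0.125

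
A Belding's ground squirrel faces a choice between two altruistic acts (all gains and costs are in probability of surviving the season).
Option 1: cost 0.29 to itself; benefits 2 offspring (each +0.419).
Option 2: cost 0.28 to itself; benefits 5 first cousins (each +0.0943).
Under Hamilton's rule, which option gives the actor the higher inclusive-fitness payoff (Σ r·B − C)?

Option 1: r to an offspring = 0.5.
Option 1: Σ r·B − C = (2·0.5·0.419) − 0.29 = 0.129.
Option 2: r to a first cousin = 0.125.
Option 2: Σ r·B − C = (5·0.125·0.0943) − 0.28 = -0.2210625.
Option 1 has the higher net inclusive-fitness payoff.

Option 1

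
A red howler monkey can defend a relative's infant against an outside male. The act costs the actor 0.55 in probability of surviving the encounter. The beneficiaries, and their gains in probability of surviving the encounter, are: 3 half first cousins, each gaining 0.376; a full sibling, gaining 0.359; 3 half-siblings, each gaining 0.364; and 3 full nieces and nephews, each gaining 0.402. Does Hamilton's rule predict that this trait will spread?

Hamilton's rule: the trait is favored when the sum of r·B over every recipient exceeds the actor's cost C.
r to a half first cousin = 0.0625 (half first cousins share one grandparent — one path of length 4: r = (1/2)^4 = 1/16).
r to a full sibling = 1/2 (full sibs share both parents — two paths of length 2: r = 2·(1/2)^2 = 1/2).
r to a half-sibling = 1/4 (half-sibs share one parent — one path of length 2: r = (1/2)^2 = 1/4).
r to a full niece or nephew = 1/4 (full aunt/uncle↔niece/nephew: two paths of length 3 through the shared grandparent pair: r = 2·(1/2)^3 = 1/4).
Summing one r·B term per recipient: 3·0.0625·0.376 + 1·0.5·0.359 + 3·0.25·0.364 + 3·0.25·0.402 = 0.8245.
0.8245 > 0.55: the indirect benefit exceeds the cost.

Yes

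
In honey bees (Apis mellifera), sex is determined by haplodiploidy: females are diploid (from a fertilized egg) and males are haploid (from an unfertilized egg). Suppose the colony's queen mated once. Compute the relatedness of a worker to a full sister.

Haplodiploid full sisters inherit their father's entire haploid genome identically (contributing 1/2) and on average half of their mother's contribution (1/2 · 1/2 = 1/4); r = 1/2 + 1/4 = 3/4.

0.75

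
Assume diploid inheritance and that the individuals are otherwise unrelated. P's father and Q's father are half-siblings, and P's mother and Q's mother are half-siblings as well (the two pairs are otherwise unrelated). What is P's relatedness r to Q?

0.125

With two independent routes of shared ancestry, r is the sum of the two contributions.
P and Q are related in two ways: half first cousins through their fathers (r = 1/16) and half first cousins through their mothers (r = 1/16).
r = 1/16 + 1/16 = 0.125.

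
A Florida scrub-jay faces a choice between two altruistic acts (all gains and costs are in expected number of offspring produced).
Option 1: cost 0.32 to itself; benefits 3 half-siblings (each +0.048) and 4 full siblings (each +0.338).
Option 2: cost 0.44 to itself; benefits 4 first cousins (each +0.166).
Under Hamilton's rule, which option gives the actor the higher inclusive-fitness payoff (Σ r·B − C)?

Option 1: r to a half-sibling = 0.25.
Option 1: r to a full sibling = 0.5.
Option 1: Σ r·B − C = (3·0.25·0.048 + 4·0.5·0.338) − 0.32 = 0.392.
Option 2: r to a first cousin = 0.125.
Option 2: Σ r·B − C = (4·0.125·0.166) − 0.44 = -0.357.
Option 1 has the higher net inclusive-fitness payoff.

Option 1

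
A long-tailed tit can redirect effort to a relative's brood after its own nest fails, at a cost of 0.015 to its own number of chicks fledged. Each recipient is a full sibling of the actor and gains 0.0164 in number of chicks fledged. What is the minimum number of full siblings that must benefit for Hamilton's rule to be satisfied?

2

r to a full sibling = 0.5 (full sibs share both parents — two paths of length 2: r = 2·(1/2)^2 = 1/2).
Hamilton's rule: n·r·B > C  ⇒  n > C/(r·B) = 0.015/(0.5·0.0164) = 1.829.
The smallest integer exceeding 1.829 is 2.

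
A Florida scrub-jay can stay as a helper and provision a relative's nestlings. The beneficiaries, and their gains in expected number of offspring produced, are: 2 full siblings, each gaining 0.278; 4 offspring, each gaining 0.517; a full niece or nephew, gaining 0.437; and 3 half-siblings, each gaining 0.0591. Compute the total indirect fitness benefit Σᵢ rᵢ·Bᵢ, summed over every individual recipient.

r to a full sibling = 1/2 (full sibs share both parents — two paths of length 2: r = 2·(1/2)^2 = 1/2).
r to an offspring = 0.5 (one parent–offspring link: r = (1/2)^1 = 1/2).
r to a full niece or nephew = 1/4 (full aunt/uncle↔niece/nephew: two paths of length 3 through the shared grandparent pair: r = 2·(1/2)^3 = 1/4).
r to a half-sibling = 0.25 (half-sibs share one parent — one path of length 2: r = (1/2)^2 = 1/4).
Summing one r·B term per recipient: 2·0.5·0.278 + 4·0.5·0.517 + 1·0.25·0.437 + 3·0.25·0.0591 = 1.465575.

1.465575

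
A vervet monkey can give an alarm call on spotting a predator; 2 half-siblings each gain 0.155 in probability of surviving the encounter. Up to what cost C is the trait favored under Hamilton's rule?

0.0775

r to a half-sibling = 1/4 (half-sibs share one parent — one path of length 2: r = (1/2)^2 = 1/4).
Hamilton's rule: n·r·B > C, so the trait is favored while C < n·r·B = 2·0.25·0.155 = 0.0775.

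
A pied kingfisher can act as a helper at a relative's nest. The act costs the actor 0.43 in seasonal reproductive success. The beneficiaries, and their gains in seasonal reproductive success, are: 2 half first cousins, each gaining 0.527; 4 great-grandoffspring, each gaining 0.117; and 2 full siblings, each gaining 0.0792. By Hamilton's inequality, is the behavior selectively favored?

No

Hamilton's rule: the trait is favored when the sum of r·B over every recipient exceeds the actor's cost C.
r to a half first cousin = 1/16 (half first cousins share one grandparent — one path of length 4: r = (1/2)^4 = 1/16).
r to a great-grandoffspring = 0.125 (three parent–offspring links: r = (1/2)^3 = 1/8).
r to a full sibling = 1/2 (full sibs share both parents — two paths of length 2: r = 2·(1/2)^2 = 1/2).
Summing one r·B term per recipient: 2·0.0625·0.527 + 4·0.125·0.117 + 2·0.5·0.0792 = 0.203575.
0.203575 < 0.43: the indirect benefit is less than the cost.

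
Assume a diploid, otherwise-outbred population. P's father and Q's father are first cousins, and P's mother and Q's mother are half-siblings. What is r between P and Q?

0.09375

Wright's path rule: contributions from independent ancestry routes add.
P and Q are related in two ways: second cousins through their fathers (r = 1/32) and half first cousins through their mothers (r = 1/16).
r = 1/32 + 1/16 = 0.09375.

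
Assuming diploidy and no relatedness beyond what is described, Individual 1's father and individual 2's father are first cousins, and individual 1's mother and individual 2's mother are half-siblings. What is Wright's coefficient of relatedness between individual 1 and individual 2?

Wright's path rule: contributions from independent ancestry routes add.
Individual 1 and individual 2 are related in two ways: second cousins through their fathers (r = 1/32) and half first cousins through their mothers (r = 1/16).
r = 1/32 + 1/16 = 3/32 = 0.09375.

0.09375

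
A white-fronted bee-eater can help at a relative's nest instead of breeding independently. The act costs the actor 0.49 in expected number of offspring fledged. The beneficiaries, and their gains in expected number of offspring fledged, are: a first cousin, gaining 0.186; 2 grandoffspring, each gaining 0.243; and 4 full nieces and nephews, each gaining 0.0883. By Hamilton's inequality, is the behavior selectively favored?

No

Hamilton's rule: the trait is favored when the sum of r·B over every recipient exceeds the actor's cost C.
r to a first cousin = 0.125 (first cousins share one grandparent pair — two paths of length 4: r = 2·(1/2)^4 = 1/8).
r to a grandoffspring = 0.25 (two parent–offspring links: r = (1/2)^2 = 1/4).
r to a full niece or nephew = 0.25 (full aunt/uncle↔niece/nephew: two paths of length 3 through the shared grandparent pair: r = 2·(1/2)^3 = 1/4).
Summing one r·B term per recipient: 1·0.125·0.186 + 2·0.25·0.243 + 4·0.25·0.0883 = 0.23305.
0.23305 < 0.49: the indirect benefit is less than the cost.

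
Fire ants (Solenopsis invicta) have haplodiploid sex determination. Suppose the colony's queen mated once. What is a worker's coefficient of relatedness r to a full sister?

Haplodiploid full sisters inherit their father's entire haploid genome identically (contributing 1/2) and on average half of their mother's contribution (1/2 · 1/2 = 1/4); r = 1/2 + 1/4 = 3/4.

0.75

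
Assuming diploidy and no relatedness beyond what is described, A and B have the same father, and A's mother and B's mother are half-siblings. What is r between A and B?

Independent pedigree routes through distinct common ancestors add.
A and B are related in two ways: half-sibs through their shared father (r = 1/4) and half first cousins through their mothers (r = 1/16).
r = 1/4 + 1/16 = 5/16 = 0.3125.

0.3125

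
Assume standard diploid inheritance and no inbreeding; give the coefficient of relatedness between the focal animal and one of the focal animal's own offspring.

Each parent–offspring link contributes a factor of 1/2, and independent paths through distinct common ancestors add.
One parent–offspring link: r = (1/2)^1 = 1/2.

0.5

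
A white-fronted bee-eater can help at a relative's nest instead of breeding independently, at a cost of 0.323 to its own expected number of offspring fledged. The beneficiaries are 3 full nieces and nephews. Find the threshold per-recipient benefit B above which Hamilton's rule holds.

0.4307

r to a full niece or nephew = 1/4 (full aunt/uncle↔niece/nephew: two paths of length 3 through the shared grandparent pair: r = 2·(1/2)^3 = 1/4).
Hamilton's rule with n recipients of equal r: n·r·B > C, so B > C/(n·r) = 0.323/(3·0.25) = 0.4307.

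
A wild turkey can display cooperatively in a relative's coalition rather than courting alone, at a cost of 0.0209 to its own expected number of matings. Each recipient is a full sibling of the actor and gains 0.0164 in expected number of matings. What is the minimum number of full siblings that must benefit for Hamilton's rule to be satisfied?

r to a full sibling = 1/2 (full sibs share both parents — two paths of length 2: r = 2·(1/2)^2 = 1/2).
Hamilton's rule: n·r·B > C  ⇒  n > C/(r·B) = 0.0209/(0.5·0.0164) = 2.549.
The smallest integer exceeding 2.549 is 3.

3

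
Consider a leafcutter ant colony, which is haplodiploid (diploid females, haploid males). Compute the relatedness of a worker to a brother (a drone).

0.25

Her haploid brother carries none of their father's genes and a random half of their mother's genome; that half matches the maternal half of her own genome with probability 1/2: r = 1/2 · 1/2 = 1/4.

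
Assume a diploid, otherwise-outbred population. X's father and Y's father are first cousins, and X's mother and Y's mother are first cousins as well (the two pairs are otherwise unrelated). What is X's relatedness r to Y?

0.0625

Wright's path rule: contributions from independent ancestry routes add.
X and Y are related in two ways: second cousins through their fathers (r = 1/32) and second cousins through their mothers (r = 1/32).
r = 1/32 + 1/32 = 0.0625.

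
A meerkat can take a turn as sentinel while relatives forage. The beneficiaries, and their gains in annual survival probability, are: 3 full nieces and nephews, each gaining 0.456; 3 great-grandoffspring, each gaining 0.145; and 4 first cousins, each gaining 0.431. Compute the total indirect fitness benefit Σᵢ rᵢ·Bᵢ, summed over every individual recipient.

r to a full niece or nephew = 1/4 (full aunt/uncle↔niece/nephew: two paths of length 3 through the shared grandparent pair: r = 2·(1/2)^3 = 1/4).
r to a great-grandoffspring = 1/8 (three parent–offspring links: r = (1/2)^3 = 1/8).
r to a first cousin = 1/8 (first cousins share one grandparent pair — two paths of length 4: r = 2·(1/2)^4 = 1/8).
Summing one r·B term per recipient: 3·0.25·0.456 + 3·0.125·0.145 + 4·0.125·0.431 = 0.611875.

0.611875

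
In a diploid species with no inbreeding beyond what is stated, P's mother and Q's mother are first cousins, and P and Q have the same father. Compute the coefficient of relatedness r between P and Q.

0.28125

Wright's path rule: contributions from independent ancestry routes add.
P and Q are related in two ways: second cousins through their mothers (r = 1/32) and half-sibs through their shared father (r = 1/4).
r = 1/32 + 1/4 = 0.28125.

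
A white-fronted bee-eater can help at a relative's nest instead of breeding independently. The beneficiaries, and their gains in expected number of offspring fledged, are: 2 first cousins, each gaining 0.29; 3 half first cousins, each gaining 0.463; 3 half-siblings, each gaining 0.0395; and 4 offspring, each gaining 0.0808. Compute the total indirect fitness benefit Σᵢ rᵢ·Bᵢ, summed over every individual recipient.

r to a first cousin = 0.125 (first cousins share one grandparent pair — two paths of length 4: r = 2·(1/2)^4 = 1/8).
r to a half first cousin = 1/16 (half first cousins share one grandparent — one path of length 4: r = (1/2)^4 = 1/16).
r to a half-sibling = 1/4 (half-sibs share one parent — one path of length 2: r = (1/2)^2 = 1/4).
r to an offspring = 0.5 (one parent–offspring link: r = (1/2)^1 = 1/2).
Summing one r·B term per recipient: 2·0.125·0.29 + 3·0.0625·0.463 + 3·0.25·0.0395 + 4·0.5·0.0808 = 0.3505375.

0.3505375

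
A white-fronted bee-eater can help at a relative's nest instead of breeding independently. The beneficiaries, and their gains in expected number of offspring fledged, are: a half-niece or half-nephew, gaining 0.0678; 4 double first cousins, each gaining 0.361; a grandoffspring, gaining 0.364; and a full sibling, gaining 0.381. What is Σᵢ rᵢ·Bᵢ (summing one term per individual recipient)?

0.650975

r to a half-niece or half-nephew = 1/8 (half-aunt/uncle↔niece/nephew: one path of length 3: r = (1/2)^3 = 1/8).
r to a double first cousin = 1/4 (double first cousins share both grandparent pairs — four paths of length 4: r = 4·(1/2)^4 = 1/4).
r to a grandoffspring = 1/4 (two parent–offspring links: r = (1/2)^2 = 1/4).
r to a full sibling = 0.5 (full sibs share both parents — two paths of length 2: r = 2·(1/2)^2 = 1/2).
Summing one r·B term per recipient: 1·0.125·0.0678 + 4·0.25·0.361 + 1·0.25·0.364 + 1·0.5·0.381 = 0.650975.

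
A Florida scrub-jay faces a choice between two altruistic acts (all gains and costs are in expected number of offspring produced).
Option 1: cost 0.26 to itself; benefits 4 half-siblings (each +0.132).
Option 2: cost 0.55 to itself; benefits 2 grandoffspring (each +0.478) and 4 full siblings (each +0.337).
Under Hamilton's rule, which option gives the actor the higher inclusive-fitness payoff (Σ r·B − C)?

Option 2

Option 1: r to a half-sibling = 0.25.
Option 1: Σ r·B − C = (4·0.25·0.132) − 0.26 = -0.128.
Option 2: r to a grandoffspring = 0.25.
Option 2: r to a full sibling = 0.5.
Option 2: Σ r·B − C = (2·0.25·0.478 + 4·0.5·0.337) − 0.55 = 0.363.
Option 2 has the higher net inclusive-fitness payoff.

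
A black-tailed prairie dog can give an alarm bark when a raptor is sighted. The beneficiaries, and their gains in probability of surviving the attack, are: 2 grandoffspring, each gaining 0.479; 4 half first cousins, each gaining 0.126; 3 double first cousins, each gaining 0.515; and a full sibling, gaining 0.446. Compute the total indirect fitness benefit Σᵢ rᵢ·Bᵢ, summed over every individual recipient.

0.88025

r to a grandoffspring = 0.25 (two parent–offspring links: r = (1/2)^2 = 1/4).
r to a half first cousin = 0.0625 (half first cousins share one grandparent — one path of length 4: r = (1/2)^4 = 1/16).
r to a double first cousin = 0.25 (double first cousins share both grandparent pairs — four paths of length 4: r = 4·(1/2)^4 = 1/4).
r to a full sibling = 0.5 (full sibs share both parents — two paths of length 2: r = 2·(1/2)^2 = 1/2).
Summing one r·B term per recipient: 2·0.25·0.479 + 4·0.0625·0.126 + 3·0.25·0.515 + 1·0.5·0.446 = 0.88025.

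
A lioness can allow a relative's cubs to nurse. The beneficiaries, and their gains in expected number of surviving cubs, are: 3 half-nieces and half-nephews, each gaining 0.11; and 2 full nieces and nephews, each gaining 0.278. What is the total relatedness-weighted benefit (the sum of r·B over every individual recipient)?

r to a half-niece or half-nephew = 0.125 (half-aunt/uncle↔niece/nephew: one path of length 3: r = (1/2)^3 = 1/8).
r to a full niece or nephew = 0.25 (full aunt/uncle↔niece/nephew: two paths of length 3 through the shared grandparent pair: r = 2·(1/2)^3 = 1/4).
Summing one r·B term per recipient: 3·0.125·0.11 + 2·0.25·0.278 = 0.18025.

0.18025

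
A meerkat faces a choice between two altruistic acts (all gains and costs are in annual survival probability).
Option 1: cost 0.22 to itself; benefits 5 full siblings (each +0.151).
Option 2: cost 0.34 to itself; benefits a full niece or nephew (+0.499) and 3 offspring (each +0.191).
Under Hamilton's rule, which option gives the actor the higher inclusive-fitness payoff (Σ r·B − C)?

Option 1

Option 1: r to a full sibling = 0.5.
Option 1: Σ r·B − C = (5·0.5·0.151) − 0.22 = 0.1575.
Option 2: r to a full niece or nephew = 0.25.
Option 2: r to an offspring = 0.5.
Option 2: Σ r·B − C = (1·0.25·0.499 + 3·0.5·0.191) − 0.34 = 0.07125.
Option 1 has the higher net inclusive-fitness payoff.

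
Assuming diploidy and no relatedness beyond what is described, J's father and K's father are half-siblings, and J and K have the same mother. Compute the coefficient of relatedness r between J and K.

Independent pedigree routes through distinct common ancestors add.
J and K are related in two ways: half first cousins through their fathers (r = 1/16) and half-sibs through their shared mother (r = 1/4).
r = 1/16 + 1/4 = 5/16 = 0.3125.

0.3125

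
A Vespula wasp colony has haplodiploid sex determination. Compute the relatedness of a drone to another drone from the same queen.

0.5

Haploid brothers each carry a random half of the queen's diploid genome, so on average they share half: r = 1/2.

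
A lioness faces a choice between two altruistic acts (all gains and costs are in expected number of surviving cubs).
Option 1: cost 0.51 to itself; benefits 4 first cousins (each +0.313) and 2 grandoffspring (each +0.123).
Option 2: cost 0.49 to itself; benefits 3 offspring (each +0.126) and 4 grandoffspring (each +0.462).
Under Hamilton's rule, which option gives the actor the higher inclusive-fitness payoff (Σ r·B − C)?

Option 2

Option 1: r to a first cousin = 0.125.
Option 1: r to a grandoffspring = 0.25.
Option 1: Σ r·B − C = (4·0.125·0.313 + 2·0.25·0.123) − 0.51 = -0.292.
Option 2: r to an offspring = 0.5.
Option 2: r to a grandoffspring = 0.25.
Option 2: Σ r·B − C = (3·0.5·0.126 + 4·0.25·0.462) − 0.49 = 0.161.
Option 2 has the higher net inclusive-fitness payoff.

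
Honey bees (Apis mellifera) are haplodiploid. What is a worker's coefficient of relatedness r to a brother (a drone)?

Her haploid brother carries none of their father's genes and a random half of their mother's genome; that half matches the maternal half of her own genome with probability 1/2: r = 1/2 · 1/2 = 1/4.

0.25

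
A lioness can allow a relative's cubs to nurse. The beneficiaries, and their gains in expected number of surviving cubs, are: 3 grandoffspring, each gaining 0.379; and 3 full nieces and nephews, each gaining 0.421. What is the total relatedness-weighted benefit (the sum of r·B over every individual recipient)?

0.6

r to a grandoffspring = 1/4 (two parent–offspring links: r = (1/2)^2 = 1/4).
r to a full niece or nephew = 1/4 (full aunt/uncle↔niece/nephew: two paths of length 3 through the shared grandparent pair: r = 2·(1/2)^3 = 1/4).
Summing one r·B term per recipient: 3·0.25·0.379 + 3·0.25·0.421 = 0.6.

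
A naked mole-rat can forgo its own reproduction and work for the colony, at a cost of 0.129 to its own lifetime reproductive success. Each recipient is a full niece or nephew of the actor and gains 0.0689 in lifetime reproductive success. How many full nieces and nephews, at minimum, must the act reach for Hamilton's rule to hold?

8

r to a full niece or nephew = 1/4 (full aunt/uncle↔niece/nephew: two paths of length 3 through the shared grandparent pair: r = 2·(1/2)^3 = 1/4).
Hamilton's rule: n·r·B > C  ⇒  n > C/(r·B) = 0.129/(0.25·0.0689) = 7.489.
The smallest integer exceeding 7.489 is 8.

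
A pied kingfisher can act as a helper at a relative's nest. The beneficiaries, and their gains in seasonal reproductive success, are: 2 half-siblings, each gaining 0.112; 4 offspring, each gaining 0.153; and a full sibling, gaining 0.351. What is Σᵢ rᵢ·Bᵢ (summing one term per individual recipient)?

0.5375

r to a half-sibling = 1/4 (half-sibs share one parent — one path of length 2: r = (1/2)^2 = 1/4).
r to an offspring = 0.5 (one parent–offspring link: r = (1/2)^1 = 1/2).
r to a full sibling = 0.5 (full sibs share both parents — two paths of length 2: r = 2·(1/2)^2 = 1/2).
Summing one r·B term per recipient: 2·0.25·0.112 + 4·0.5·0.153 + 1·0.5·0.351 = 0.5375.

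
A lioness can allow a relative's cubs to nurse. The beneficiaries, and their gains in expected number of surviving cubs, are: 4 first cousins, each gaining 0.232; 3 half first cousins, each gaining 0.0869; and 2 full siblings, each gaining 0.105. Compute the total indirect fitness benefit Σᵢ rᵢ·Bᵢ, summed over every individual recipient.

0.23729375

r to a first cousin = 1/8 (first cousins share one grandparent pair — two paths of length 4: r = 2·(1/2)^4 = 1/8).
r to a half first cousin = 1/16 (half first cousins share one grandparent — one path of length 4: r = (1/2)^4 = 1/16).
r to a full sibling = 1/2 (full sibs share both parents — two paths of length 2: r = 2·(1/2)^2 = 1/2).
Summing one r·B term per recipient: 4·0.125·0.232 + 3·0.0625·0.0869 + 2·0.5·0.105 = 0.23729375.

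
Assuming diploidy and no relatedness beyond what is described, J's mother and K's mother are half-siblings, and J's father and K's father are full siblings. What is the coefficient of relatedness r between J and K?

0.1875

Relatedness sums over independent paths through distinct common ancestors.
J and K are related in two ways: half first cousins through their mothers (r = 1/16) and first cousins through their fathers (r = 1/8).
r = 1/16 + 1/8 = 0.1875.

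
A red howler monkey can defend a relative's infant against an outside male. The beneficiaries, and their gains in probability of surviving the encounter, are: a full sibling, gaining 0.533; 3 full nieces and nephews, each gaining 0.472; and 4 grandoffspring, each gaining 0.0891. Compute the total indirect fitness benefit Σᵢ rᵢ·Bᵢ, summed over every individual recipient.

r to a full sibling = 0.5 (full sibs share both parents — two paths of length 2: r = 2·(1/2)^2 = 1/2).
r to a full niece or nephew = 0.25 (full aunt/uncle↔niece/nephew: two paths of length 3 through the shared grandparent pair: r = 2·(1/2)^3 = 1/4).
r to a grandoffspring = 0.25 (two parent–offspring links: r = (1/2)^2 = 1/4).
Summing one r·B term per recipient: 1·0.5·0.533 + 3·0.25·0.472 + 4·0.25·0.0891 = 0.7096.

0.7096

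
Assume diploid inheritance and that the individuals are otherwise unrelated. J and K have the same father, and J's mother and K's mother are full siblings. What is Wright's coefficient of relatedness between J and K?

With two independent routes of shared ancestry, r is the sum of the two contributions.
J and K are related in two ways: half-sibs through their shared father (r = 1/4) and first cousins through their mothers (r = 1/8).
r = 1/4 + 1/8 = 3/8 = 0.375.

0.375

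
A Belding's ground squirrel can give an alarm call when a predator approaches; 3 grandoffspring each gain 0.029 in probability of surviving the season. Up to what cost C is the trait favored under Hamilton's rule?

0.02175

r to a grandoffspring = 0.25 (two parent–offspring links: r = (1/2)^2 = 1/4).
Hamilton's rule: n·r·B > C, so the trait is favored while C < n·r·B = 3·0.25·0.029 = 0.02175.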